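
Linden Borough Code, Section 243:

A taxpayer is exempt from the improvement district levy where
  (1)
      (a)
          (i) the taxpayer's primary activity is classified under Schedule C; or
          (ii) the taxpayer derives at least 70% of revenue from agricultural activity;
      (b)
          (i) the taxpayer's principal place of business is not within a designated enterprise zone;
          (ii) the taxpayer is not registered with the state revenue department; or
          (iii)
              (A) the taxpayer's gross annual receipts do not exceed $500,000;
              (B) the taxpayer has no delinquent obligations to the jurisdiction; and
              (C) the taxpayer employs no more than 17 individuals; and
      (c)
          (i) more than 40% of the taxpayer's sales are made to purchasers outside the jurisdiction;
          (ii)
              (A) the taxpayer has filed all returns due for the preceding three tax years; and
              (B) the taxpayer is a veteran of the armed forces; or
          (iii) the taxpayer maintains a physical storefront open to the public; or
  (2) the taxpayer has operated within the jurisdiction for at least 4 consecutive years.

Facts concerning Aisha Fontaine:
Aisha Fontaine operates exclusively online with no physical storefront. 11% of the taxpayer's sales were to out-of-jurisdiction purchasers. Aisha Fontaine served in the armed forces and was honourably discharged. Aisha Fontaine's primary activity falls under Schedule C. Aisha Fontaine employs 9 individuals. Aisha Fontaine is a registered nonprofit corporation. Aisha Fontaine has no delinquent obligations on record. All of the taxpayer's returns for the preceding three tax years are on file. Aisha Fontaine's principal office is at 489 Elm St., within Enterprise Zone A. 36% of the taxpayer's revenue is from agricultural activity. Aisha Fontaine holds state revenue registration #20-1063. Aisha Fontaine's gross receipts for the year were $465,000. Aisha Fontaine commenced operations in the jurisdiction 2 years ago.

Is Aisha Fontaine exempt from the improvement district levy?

(i) Schedule C activity — satisfied.
(ii) ≥70% agricultural — fails.
(a): T OR F → true.
(i) not (in enterprise zone) — not satisfied.
(ii) not (state-registered) — not satisfied.
(A) receipts ≤ $500,000 — satisfied.
(B) no delinquency — satisfied.
(C) ≤ 17 employees — satisfied.
(iii) = T AND T AND T = true.
(b): F OR F OR T → true.
(i) >40% out-of-jur. sales — not met.
(A) returns current — met.
(B) veteran — holds.
(ii) = T AND T = true.
(iii) has storefront — not met.
(c): F OR T OR F → true.
(1) = T AND T AND T = true.
(2) ≥ 4 yrs in jurisdiction — not met.
So Overall is satisfied (T OR F).

Yes — exempt.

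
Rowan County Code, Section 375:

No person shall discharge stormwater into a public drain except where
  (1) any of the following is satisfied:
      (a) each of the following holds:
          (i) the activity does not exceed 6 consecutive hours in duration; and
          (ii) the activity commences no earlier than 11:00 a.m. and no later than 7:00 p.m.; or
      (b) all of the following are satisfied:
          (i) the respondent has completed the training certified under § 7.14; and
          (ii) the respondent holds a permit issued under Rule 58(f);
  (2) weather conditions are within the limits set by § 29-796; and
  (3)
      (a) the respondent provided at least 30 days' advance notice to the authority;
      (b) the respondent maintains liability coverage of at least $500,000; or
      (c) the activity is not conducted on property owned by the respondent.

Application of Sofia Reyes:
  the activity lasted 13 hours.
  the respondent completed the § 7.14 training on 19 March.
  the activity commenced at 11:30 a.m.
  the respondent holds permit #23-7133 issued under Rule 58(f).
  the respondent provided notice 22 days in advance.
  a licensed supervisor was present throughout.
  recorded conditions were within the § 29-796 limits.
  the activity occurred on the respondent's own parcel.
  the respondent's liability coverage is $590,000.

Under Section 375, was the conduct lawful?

(i) ≤ 6 hrs duration — not satisfied.
(ii) start within hours — satisfied.
(a): F AND T → false.
(i) training certified — holds.
(ii) holds permit — holds.
(b) = T AND T = true.
(1) = F OR T = true.
(2) weather ok — holds.
(a) ≥30 days' notice — not satisfied.
(b) coverage ≥ $500,000 — met.
(c) not (own property) — not met.
(3) = F OR T OR F = true.
Overall: T AND T AND T → true.

Yes — lawful.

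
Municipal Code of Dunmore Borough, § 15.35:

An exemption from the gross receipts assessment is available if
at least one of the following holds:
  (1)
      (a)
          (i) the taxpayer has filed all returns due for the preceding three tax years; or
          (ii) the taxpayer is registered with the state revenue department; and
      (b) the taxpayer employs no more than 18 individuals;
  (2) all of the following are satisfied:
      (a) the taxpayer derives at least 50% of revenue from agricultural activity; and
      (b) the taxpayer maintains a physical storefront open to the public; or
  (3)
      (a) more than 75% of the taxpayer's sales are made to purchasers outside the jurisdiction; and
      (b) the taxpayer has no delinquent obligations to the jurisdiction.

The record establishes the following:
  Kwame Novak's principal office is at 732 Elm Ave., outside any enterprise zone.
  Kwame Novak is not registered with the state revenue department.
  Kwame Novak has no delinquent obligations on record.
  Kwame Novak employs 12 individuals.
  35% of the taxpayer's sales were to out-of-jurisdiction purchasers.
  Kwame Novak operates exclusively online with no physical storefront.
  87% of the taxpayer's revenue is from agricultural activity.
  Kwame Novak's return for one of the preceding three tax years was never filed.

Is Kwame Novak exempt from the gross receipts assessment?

(i) returns current — fails.
(ii) state-registered — fails.
(a) = F OR F = false.
(b) ≤ 18 employees — satisfied.
(1): F AND T → false.
(a) ≥50% agricultural — satisfied.
(b) has storefront — not satisfied.
(2): T AND F → false.
(a) >75% out-of-jur. sales — not satisfied.
(b) no delinquency — met.
(3): F AND T → false.
So Overall is not satisfied (F OR F OR F).

No — not exempt.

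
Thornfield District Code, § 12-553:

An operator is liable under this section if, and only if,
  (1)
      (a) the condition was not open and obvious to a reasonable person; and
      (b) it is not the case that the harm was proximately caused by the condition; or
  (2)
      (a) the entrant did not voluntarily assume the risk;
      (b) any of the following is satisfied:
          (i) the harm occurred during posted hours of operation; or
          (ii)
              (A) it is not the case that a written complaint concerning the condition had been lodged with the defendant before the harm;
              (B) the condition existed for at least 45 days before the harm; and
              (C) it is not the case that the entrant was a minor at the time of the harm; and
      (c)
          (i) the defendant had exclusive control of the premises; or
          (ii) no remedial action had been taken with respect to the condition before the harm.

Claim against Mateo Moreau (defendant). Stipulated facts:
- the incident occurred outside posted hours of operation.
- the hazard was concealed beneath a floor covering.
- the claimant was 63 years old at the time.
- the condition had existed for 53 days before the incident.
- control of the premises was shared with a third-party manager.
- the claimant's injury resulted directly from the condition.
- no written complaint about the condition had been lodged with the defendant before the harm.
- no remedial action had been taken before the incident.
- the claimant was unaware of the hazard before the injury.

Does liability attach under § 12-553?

(a) not open/obvious — met.
(b) not (proximate cause) — fails.
So (1) is not satisfied (T AND F).
(a) no assumed risk — satisfied.
(i) during posted hours — fails.
(A) not (complaint lodged) — met.
(B) condition ≥45 days old — satisfied.
(C) not (entrant a minor) — satisfied.
So (ii) is satisfied (T AND T AND T).
So (b) is satisfied (F OR T).
(i) exclusive control — fails.
(ii) no remedial action — met.
(c) = F OR T = true.
So (2) is satisfied (T AND T AND T).
So Overall is satisfied (F OR T).

Yes — liable.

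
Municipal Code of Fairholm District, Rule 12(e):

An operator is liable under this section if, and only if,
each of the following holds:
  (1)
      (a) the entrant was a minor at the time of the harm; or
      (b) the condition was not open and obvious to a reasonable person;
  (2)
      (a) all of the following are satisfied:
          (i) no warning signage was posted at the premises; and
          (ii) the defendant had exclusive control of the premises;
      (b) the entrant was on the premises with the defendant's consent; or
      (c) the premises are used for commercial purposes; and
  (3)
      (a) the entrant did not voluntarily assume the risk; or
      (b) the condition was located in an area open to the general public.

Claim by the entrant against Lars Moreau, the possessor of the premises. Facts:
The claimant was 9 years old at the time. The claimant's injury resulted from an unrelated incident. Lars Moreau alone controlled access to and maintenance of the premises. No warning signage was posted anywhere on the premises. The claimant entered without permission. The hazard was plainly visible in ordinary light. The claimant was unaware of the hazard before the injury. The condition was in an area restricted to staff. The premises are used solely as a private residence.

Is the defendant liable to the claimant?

(a) entrant a minor — satisfied.
(b) not open/obvious — not met.
(1) = T OR F = true.
(i) no signage posted — holds.
(ii) exclusive control — satisfied.
(a): T AND T → true.
(b) consent to enter — not satisfied.
(c) commercial use — not satisfied.
So (2) is satisfied (T OR F OR F).
(a) no assumed risk — satisfied.
(b) public area — not met.
So (3) is satisfied (T OR F).
So Overall is satisfied (T AND T AND T).

Yes — liable.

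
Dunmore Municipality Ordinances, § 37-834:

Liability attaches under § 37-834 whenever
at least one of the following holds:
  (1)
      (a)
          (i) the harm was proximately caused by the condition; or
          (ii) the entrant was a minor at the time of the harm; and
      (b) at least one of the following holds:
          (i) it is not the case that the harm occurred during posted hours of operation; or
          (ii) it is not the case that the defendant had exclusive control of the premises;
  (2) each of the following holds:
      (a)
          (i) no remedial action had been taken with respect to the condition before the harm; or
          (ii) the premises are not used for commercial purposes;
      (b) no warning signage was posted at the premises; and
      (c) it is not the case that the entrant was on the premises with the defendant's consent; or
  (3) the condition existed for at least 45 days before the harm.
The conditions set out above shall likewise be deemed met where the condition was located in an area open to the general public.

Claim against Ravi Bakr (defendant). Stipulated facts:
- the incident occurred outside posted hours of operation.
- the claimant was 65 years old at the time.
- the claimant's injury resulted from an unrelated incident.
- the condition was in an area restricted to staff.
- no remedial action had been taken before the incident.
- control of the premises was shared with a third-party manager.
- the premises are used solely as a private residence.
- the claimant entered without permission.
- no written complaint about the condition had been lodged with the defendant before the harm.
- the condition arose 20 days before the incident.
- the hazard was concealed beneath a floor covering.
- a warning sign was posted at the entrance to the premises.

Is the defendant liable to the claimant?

No — not liable.

(i) proximate cause — not met.
(ii) entrant a minor — fails.
(a) = F OR F = false.
(i) not (during posted hours) — met.
(ii) not (exclusive control) — holds.
(b) = T OR T = true.
So (1) is not satisfied (F AND T).
(i) no remedial action — satisfied.
(ii) not (commercial use) — satisfied.
(a) = T OR T = true.
(b) no signage posted — not satisfied.
(c) not (consent to enter) — met.
So (2) is not satisfied (T AND F AND T).
(3) condition ≥45 days old — not met.
Overall = F OR F OR F = false.
Exception (public area) — not satisfied.
Result: main false OR exception false → false.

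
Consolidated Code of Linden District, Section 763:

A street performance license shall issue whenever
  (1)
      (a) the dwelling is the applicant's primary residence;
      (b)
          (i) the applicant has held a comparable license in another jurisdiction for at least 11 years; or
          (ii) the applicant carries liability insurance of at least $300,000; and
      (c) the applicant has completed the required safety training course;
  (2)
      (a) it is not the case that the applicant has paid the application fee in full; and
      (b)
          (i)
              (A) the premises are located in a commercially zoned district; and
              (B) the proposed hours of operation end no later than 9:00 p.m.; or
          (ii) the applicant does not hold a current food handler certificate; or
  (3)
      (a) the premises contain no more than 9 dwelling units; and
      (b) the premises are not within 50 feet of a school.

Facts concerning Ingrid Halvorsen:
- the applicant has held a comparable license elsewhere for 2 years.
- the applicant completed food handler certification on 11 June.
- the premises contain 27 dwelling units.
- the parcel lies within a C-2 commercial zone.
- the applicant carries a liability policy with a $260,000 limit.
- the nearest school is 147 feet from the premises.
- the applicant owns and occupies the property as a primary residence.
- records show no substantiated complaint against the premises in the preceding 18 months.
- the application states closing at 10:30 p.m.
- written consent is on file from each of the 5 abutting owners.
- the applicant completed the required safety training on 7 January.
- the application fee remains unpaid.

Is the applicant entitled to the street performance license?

(a) primary residence — holds.
(i) prior license ≥ 11 yr — not satisfied.
(ii) insurance ≥ $300,000 — not satisfied.
(b) = F OR F = false.
(c) safety training — holds.
So (1) is not satisfied (T AND F AND T).
(a) not (fee paid) — satisfied.
(A) commercially zoned — satisfied.
(B) closes by 9 p.m. — not met.
So (i) is not satisfied (T AND F).
(ii) not (food handler cert.) — not satisfied.
So (b) is not satisfied (F OR F).
(2): T AND F → false.
(a) ≤ 9 units — not satisfied.
(b) ≥50 ft from school — met.
(3): F AND T → false.
Overall: F OR F OR F → false.

No — denied.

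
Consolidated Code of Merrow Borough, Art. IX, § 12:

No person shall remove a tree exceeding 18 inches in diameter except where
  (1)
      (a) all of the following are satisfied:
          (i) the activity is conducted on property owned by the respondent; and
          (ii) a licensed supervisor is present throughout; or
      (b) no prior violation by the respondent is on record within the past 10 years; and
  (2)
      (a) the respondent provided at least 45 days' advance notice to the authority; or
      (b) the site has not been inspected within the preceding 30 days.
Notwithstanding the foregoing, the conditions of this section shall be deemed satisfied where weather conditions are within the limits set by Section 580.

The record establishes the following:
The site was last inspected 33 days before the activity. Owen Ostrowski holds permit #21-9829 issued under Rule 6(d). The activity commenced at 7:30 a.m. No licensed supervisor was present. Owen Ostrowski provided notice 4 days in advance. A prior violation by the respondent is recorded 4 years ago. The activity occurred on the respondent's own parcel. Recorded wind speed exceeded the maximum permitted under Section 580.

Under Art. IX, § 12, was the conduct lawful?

No — unlawful.

(i) own property — met.
(ii) supervisor present — not met.
(a): T AND F → false.
(b) no prior violation — not satisfied.
So (1) is not satisfied (F OR F).
(a) ≥45 days' notice — not met.
(b) not (site inspected) — holds.
So (2) is satisfied (F OR T).
Overall: F AND T → false.
Exception (weather ok) — not satisfied.
Result: main false OR exception false → false.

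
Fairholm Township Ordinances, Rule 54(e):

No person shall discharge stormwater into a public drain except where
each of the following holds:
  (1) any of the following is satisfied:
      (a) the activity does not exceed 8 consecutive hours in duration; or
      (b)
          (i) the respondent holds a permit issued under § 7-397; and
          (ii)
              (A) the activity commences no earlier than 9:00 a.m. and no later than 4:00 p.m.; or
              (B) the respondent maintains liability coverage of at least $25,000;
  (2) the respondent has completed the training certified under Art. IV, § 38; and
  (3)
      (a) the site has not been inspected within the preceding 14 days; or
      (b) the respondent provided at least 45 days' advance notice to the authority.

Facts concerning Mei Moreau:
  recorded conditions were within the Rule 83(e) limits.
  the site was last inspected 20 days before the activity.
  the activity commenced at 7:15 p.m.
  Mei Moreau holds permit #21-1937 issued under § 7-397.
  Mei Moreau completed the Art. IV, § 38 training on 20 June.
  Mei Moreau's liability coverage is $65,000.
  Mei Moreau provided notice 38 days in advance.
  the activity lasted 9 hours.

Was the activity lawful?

Yes — lawful.

(a) ≤ 8 hrs duration — not met.
(i) holds permit — holds.
(A) start within hours — fails.
(B) coverage ≥ $25,000 — satisfied.
So (ii) is satisfied (F OR T).
(b) = T AND T = true.
(1): F OR T → true.
(2) training certified — satisfied.
(a) not (site inspected) — met.
(b) ≥45 days' notice — fails.
So (3) is satisfied (T OR F).
Overall = T AND T AND T = true.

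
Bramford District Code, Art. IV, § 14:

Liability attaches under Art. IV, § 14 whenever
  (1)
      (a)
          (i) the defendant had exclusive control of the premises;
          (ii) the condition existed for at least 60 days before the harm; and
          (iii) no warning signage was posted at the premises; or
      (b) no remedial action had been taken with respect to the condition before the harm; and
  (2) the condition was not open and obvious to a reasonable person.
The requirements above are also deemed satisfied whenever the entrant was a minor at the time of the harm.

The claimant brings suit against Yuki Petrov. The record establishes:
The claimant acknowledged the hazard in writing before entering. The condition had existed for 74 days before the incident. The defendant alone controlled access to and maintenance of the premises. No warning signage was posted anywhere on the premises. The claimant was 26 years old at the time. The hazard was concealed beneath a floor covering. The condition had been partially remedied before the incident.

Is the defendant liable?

(i) exclusive control — met.
(ii) condition ≥60 days old — satisfied.
(iii) no signage posted — holds.
(a): T AND T AND T → true.
(b) no remedial action — not satisfied.
So (1) is satisfied (T OR F).
(2) not open/obvious — met.
Overall: T AND T → true.
Exception (entrant a minor) — not satisfied.
Result: main true OR exception false → true.

Yes — liable.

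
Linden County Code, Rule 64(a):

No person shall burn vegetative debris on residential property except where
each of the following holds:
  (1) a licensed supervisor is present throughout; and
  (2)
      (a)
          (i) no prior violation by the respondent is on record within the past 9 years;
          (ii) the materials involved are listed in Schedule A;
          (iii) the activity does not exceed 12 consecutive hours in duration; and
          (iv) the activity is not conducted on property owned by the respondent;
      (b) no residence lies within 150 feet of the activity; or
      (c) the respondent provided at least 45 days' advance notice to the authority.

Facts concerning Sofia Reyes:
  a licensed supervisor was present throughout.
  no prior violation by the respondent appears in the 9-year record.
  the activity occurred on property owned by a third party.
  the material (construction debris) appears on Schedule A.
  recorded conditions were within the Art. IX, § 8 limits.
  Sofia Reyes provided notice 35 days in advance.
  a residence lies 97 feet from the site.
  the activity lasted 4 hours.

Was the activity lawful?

(1) supervisor present — satisfied.
(i) no prior violation — holds.
(ii) Schedule A material — holds.
(iii) ≤ 12 hrs duration — satisfied.
(iv) not (own property) — met.
(a): T AND T AND T AND T → true.
(b) no residence in 150 ft — not satisfied.
(c) ≥45 days' notice — not met.
(2): T OR F OR F → true.
So Overall is satisfied (T AND T).

Yes — lawful.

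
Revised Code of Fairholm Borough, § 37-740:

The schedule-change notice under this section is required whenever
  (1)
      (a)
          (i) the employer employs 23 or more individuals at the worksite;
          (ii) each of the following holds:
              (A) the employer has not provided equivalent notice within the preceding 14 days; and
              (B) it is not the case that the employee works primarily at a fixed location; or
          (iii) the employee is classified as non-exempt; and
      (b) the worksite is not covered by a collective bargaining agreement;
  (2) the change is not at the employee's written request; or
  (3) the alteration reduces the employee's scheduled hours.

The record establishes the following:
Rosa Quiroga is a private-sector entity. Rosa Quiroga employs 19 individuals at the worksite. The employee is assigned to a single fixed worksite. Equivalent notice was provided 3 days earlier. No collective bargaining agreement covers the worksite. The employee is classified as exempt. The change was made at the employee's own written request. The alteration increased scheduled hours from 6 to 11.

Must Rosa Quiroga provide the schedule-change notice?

(i) ≥ 23 at site — not met.
(A) no recent notice — not satisfied.
(B) not (fixed location) — not met.
So (ii) is not satisfied (F AND F).
(iii) non-exempt — not satisfied.
(a): F OR F OR F → false.
(b) no CBA — holds.
(1): F AND T → false.
(2) not employee-requested — not met.
(3) hours reduced — not satisfied.
Overall = F OR F OR F = false.

No — not required.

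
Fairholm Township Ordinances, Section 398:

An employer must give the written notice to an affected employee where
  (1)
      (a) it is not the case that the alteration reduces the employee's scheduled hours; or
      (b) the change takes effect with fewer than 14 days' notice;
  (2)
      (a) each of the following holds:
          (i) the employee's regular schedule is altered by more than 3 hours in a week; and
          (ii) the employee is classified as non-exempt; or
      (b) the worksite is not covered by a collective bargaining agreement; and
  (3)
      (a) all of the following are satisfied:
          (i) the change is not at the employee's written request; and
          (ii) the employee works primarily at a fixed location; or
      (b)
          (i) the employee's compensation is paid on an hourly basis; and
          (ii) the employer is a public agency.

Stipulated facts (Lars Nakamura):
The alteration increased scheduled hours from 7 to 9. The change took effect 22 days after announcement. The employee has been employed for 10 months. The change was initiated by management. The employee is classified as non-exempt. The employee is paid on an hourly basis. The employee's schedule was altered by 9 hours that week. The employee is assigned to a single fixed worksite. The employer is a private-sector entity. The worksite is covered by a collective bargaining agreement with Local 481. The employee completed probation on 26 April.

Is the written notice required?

Yes — required.

(a) not (hours reduced) — met.
(b) < 14 days' notice — fails.
(1) = T OR F = true.
(i) schedule shift > 3h — holds.
(ii) non-exempt — holds.
(a) = T AND T = true.
(b) no CBA — fails.
So (2) is satisfied (T OR F).
(i) not employee-requested — satisfied.
(ii) fixed location — met.
(a) = T AND T = true.
(i) hourly-paid — satisfied.
(ii) public agency — fails.
(b) = T AND F = false.
So (3) is satisfied (T OR F).
Overall: T AND T AND T → true.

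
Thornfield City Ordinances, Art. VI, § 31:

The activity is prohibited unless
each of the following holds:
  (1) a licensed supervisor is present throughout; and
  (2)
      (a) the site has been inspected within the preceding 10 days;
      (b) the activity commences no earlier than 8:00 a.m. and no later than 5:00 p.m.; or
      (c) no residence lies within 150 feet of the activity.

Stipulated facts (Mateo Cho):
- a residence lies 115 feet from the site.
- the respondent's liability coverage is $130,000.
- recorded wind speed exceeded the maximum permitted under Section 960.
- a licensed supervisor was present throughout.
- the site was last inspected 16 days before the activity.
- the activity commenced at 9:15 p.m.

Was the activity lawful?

(1) supervisor present — holds.
(a) site inspected — not met.
(b) start within hours — not met.
(c) no residence in 150 ft — fails.
So (2) is not satisfied (F OR F OR F).
Overall = T AND F = false.

No — unlawful.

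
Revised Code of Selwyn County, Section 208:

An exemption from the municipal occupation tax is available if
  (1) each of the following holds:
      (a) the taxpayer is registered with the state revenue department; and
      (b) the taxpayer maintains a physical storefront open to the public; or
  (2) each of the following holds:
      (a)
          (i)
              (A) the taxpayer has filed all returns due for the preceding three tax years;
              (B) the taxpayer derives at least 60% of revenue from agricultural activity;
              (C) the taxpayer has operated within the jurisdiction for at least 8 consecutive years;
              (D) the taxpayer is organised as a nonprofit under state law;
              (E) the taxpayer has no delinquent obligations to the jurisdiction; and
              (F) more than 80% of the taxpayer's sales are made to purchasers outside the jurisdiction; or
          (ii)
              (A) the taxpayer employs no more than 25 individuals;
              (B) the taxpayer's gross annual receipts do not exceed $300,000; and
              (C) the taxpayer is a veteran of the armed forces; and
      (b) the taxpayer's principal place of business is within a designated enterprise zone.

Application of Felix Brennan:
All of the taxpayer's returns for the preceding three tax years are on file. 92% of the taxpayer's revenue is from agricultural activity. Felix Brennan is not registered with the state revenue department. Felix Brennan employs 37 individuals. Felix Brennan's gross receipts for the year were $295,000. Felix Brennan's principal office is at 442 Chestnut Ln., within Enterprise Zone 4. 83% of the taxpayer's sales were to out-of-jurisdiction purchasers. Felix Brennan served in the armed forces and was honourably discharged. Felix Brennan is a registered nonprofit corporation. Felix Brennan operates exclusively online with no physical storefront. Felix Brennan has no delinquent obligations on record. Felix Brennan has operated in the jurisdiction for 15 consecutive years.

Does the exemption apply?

Yes — exempt.

(a) state-registered — not met.
(b) has storefront — not satisfied.
So (1) is not satisfied (F AND F).
(A) returns current — met.
(B) ≥60% agricultural — holds.
(C) ≥ 8 yrs in jurisdiction — satisfied.
(D) nonprofit — satisfied.
(E) no delinquency — holds.
(F) >80% out-of-jur. sales — satisfied.
So (i) is satisfied (T AND T AND T AND T AND T AND T).
(A) ≤ 25 employees — not satisfied.
(B) receipts ≤ $300,000 — satisfied.
(C) veteran — holds.
So (ii) is not satisfied (F AND T AND T).
(a) = T OR F = true.
(b) in enterprise zone — holds.
(2) = T AND T = true.
Overall: F OR T → true.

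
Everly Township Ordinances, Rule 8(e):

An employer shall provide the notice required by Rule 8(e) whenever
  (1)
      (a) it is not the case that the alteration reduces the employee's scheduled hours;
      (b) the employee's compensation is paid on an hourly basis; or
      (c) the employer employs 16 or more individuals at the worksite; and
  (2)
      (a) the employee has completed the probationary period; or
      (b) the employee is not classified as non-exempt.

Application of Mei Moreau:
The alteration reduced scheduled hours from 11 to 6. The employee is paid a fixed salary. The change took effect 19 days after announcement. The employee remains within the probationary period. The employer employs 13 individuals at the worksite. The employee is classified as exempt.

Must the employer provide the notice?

(a) not (hours reduced) — not met.
(b) hourly-paid — not met.
(c) ≥ 16 at site — not satisfied.
So (1) is not satisfied (F OR F OR F).
(a) past probation — not satisfied.
(b) not (non-exempt) — satisfied.
(2): F OR T → true.
So Overall is not satisfied (F AND T).

No — not required.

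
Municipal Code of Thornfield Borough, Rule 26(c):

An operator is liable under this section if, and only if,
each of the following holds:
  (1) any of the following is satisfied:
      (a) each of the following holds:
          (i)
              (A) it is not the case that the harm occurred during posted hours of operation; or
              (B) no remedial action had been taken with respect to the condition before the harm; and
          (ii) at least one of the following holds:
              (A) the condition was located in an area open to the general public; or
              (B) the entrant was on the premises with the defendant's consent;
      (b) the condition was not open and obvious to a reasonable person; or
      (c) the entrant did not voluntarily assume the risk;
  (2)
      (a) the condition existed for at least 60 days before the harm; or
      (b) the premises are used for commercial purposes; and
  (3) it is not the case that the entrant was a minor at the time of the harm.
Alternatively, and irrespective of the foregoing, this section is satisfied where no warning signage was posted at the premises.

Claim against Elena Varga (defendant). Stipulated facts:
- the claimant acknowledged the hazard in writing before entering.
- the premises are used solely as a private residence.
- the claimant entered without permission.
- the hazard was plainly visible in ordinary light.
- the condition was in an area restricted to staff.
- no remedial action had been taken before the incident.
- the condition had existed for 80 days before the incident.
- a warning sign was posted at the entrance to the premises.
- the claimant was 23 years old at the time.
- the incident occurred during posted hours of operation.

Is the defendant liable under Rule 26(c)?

(A) not (during posted hours) — not satisfied.
(B) no remedial action — holds.
(i) = F OR T = true.
(A) public area — fails.
(B) consent to enter — fails.
(ii): F OR F → false.
(a) = T AND F = false.
(b) not open/obvious — not satisfied.
(c) no assumed risk — not met.
(1) = F OR F OR F = false.
(a) condition ≥60 days old — satisfied.
(b) commercial use — not met.
So (2) is satisfied (T OR F).
(3) not (entrant a minor) — met.
Overall = F AND T AND T = false.
Exception (no signage posted) — not satisfied.
Result: main false OR exception false → false.

No — not liable.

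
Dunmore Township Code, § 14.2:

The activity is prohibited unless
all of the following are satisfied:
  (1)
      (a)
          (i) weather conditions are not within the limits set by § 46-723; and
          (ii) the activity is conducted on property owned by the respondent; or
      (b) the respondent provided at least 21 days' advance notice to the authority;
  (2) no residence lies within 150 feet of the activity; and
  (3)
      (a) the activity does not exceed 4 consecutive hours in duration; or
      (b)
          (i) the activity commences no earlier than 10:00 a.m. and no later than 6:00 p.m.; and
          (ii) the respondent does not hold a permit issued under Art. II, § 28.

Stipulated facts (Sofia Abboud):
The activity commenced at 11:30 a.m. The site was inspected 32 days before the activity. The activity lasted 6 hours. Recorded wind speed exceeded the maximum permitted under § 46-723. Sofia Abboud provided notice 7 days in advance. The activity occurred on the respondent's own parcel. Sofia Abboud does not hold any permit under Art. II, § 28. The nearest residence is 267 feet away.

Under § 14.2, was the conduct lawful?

(i) not (weather ok) — met.
(ii) own property — met.
So (a) is satisfied (T AND T).
(b) ≥21 days' notice — not met.
So (1) is satisfied (T OR F).
(2) no residence in 150 ft — holds.
(a) ≤ 4 hrs duration — fails.
(i) start within hours — met.
(ii) not (holds permit) — satisfied.
(b) = T AND T = true.
(3) = F OR T = true.
Overall: T AND T AND T → true.

Yes — lawful.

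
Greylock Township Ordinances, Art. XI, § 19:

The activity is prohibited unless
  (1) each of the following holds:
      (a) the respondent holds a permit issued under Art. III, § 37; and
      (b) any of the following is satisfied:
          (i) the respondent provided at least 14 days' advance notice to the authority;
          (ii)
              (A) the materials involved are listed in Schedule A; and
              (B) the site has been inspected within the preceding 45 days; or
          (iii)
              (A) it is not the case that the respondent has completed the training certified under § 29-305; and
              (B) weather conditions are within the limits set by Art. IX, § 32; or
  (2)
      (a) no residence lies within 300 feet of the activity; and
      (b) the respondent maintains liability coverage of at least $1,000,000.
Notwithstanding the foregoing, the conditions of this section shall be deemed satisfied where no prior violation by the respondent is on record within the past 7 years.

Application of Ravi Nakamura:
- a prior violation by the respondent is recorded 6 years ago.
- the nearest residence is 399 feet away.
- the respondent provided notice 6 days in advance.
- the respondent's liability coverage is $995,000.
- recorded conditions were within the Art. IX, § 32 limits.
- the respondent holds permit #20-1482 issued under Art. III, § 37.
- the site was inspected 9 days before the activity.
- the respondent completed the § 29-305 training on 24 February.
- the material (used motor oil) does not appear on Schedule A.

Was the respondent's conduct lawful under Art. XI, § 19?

No — unlawful.

(a) holds permit — holds.
(i) ≥14 days' notice — not met.
(A) Schedule A material — not met.
(B) site inspected — satisfied.
(ii): F AND T → false.
(A) not (training certified) — fails.
(B) weather ok — satisfied.
(iii): F AND T → false.
(b) = F OR F OR F = false.
So (1) is not satisfied (T AND F).
(a) no residence in 300 ft — met.
(b) coverage ≥ $1,000,000 — not satisfied.
(2): T AND F → false.
Overall = F OR F = false.
Exception (no prior violation) — not satisfied.
Result: main false OR exception false → false.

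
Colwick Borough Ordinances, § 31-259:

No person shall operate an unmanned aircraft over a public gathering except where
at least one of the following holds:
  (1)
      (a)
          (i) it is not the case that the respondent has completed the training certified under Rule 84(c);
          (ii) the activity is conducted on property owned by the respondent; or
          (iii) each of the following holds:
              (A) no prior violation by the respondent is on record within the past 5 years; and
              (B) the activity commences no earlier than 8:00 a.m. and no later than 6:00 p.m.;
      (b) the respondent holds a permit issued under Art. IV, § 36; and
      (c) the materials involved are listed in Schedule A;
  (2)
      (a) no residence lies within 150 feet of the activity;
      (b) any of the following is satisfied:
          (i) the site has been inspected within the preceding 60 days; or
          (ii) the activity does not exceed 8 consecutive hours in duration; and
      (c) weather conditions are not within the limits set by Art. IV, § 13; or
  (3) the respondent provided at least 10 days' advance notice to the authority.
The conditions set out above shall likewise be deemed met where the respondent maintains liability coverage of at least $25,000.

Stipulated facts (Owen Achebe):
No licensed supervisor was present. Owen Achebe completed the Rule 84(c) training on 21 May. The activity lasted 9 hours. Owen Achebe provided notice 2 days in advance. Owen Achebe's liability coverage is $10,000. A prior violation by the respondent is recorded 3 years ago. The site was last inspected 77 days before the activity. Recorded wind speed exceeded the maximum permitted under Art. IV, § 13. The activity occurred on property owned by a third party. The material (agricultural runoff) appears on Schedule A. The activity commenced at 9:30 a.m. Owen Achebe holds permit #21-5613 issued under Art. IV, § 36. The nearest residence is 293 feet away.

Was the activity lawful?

No — unlawful.

(i) not (training certified) — not met.
(ii) own property — fails.
(A) no prior violation — not satisfied.
(B) start within hours — satisfied.
(iii): F AND T → false.
So (a) is not satisfied (F OR F OR F).
(b) holds permit — met.
(c) Schedule A material — met.
(1) = F AND T AND T = false.
(a) no residence in 150 ft — met.
(i) site inspected — not met.
(ii) ≤ 8 hrs duration — fails.
(b) = F OR F = false.
(c) not (weather ok) — satisfied.
(2): T AND F AND T → false.
(3) ≥10 days' notice — not met.
Overall = F OR F OR F = false.
Exception (coverage ≥ $25,000) — not satisfied.
Result: main false OR exception false → false.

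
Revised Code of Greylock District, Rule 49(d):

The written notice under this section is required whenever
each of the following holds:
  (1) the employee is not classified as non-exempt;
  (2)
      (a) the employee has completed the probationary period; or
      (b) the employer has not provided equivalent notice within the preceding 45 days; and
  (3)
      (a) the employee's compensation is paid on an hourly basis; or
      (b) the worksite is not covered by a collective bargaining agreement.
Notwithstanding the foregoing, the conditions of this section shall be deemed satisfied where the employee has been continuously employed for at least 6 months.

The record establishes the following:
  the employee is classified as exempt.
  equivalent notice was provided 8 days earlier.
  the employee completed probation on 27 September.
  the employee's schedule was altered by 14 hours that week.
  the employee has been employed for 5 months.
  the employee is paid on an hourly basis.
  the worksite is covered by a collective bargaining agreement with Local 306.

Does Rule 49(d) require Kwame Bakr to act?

Yes — required.

(1) not (non-exempt) — holds.
(a) past probation — holds.
(b) no recent notice — not met.
So (2) is satisfied (T OR F).
(a) hourly-paid — holds.
(b) no CBA — not met.
So (3) is satisfied (T OR F).
Overall = T AND T AND T = true.
Exception (tenure ≥ 6 mo.) — not satisfied.
Result: main true OR exception false → true.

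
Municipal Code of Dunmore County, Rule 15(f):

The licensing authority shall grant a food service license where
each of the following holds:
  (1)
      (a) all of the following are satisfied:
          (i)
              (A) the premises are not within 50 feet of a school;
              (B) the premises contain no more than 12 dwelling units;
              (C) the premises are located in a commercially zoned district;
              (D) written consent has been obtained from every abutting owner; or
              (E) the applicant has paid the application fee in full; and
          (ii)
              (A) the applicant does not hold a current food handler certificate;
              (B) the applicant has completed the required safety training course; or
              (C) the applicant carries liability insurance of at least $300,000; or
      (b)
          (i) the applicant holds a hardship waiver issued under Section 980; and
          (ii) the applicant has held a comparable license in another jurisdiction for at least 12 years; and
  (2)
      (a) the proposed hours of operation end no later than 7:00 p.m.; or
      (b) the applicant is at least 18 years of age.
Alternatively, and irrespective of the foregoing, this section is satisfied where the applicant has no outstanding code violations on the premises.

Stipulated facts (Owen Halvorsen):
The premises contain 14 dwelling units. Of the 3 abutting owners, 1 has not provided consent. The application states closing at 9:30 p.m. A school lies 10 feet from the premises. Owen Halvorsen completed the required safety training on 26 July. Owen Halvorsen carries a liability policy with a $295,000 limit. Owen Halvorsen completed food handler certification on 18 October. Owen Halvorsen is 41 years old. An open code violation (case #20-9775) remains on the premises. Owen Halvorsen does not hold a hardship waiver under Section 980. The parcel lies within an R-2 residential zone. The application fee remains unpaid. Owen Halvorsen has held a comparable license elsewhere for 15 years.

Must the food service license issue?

No — denied.

(A) ≥50 ft from school — fails.
(B) ≤ 12 units — not met.
(C) commercially zoned — fails.
(D) all abutters consent — not met.
(E) fee paid — fails.
(i) = F OR F OR F OR F OR F = false.
(A) not (food handler cert.) — not met.
(B) safety training — met.
(C) insurance ≥ $300,000 — not met.
(ii): F OR T OR F → true.
(a) = F AND T = false.
(i) hardship waiver — not satisfied.
(ii) prior license ≥ 12 yr — satisfied.
(b) = F AND T = false.
So (1) is not satisfied (F OR F).
(a) closes by 7 p.m. — not met.
(b) age ≥ 18 — met.
(2) = F OR T = true.
Overall: F AND T → false.
Exception (no code violations) — not satisfied.
Result: main false OR exception false → false.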